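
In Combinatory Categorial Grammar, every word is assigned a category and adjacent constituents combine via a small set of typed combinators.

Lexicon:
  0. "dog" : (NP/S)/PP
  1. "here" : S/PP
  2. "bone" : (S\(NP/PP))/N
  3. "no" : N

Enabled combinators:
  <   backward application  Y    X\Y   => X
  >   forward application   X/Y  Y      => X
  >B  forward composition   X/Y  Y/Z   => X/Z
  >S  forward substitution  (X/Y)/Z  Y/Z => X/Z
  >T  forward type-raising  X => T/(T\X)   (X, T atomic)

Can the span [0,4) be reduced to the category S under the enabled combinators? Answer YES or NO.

[0,4] S   <
  [0,2] NP/PP   >S
    [0,1] "dog" : (NP/S)/PP
    [1,2] "here" : S/PP
  [2,4] S\(NP/PP)   >
    [2,3] "bone" : (S\(NP/PP))/N
    [3,4] "no" : N

YES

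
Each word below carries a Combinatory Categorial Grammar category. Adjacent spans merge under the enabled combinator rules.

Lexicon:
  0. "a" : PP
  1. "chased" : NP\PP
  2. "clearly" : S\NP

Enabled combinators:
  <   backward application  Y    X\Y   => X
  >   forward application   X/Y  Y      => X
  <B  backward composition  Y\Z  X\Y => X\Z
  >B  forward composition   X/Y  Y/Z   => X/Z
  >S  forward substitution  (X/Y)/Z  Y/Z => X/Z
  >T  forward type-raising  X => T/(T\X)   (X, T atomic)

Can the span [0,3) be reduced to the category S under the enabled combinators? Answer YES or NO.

[0,3] S   >
  [0,1] S/(S\PP)   >T
    [0,1] "a" : PP
  [1,3] S\PP   <B
    [1,2] "chased" : NP\PP
    [2,3] "clearly" : S\NP

YES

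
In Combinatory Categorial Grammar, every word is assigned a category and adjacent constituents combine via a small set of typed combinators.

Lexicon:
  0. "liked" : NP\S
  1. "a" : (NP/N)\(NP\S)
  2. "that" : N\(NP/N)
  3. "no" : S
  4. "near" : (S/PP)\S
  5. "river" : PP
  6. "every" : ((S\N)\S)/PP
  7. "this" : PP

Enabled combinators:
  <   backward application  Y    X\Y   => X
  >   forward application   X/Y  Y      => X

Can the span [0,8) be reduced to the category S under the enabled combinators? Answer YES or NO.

YES

[0,8] S   <
  [0,3] N   <
    [0,2] NP/N   <
      [0,1] "liked" : NP\S
      [1,2] "a" : (NP/N)\(NP\S)
    [2,3] "that" : N\(NP/N)
  [3,8] S\N   <
    [3,6] S   >
      [3,5] S/PP   <
        [3,4] "no" : S
        [4,5] "near" : (S/PP)\S
      [5,6] "river" : PP
    [6,8] (S\N)\S   >
      [6,7] "every" : ((S\N)\S)/PP
      [7,8] "this" : PP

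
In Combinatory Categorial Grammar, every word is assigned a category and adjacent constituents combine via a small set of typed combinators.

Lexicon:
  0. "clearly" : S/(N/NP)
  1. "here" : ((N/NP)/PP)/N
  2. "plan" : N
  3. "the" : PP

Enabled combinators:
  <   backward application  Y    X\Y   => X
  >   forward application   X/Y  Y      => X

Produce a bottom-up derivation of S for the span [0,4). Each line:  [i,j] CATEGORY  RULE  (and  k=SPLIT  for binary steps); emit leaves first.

[0,4] S   >
  [0,1] "clearly" : S/(N/NP)
  [1,4] N/NP   >
    [1,3] (N/NP)/PP   >
      [1,2] "here" : ((N/NP)/PP)/N
      [2,3] "plan" : N
    [3,4] "the" : PP

[0,1] S/(N/NP)  lex  "clearly"
[1,2] ((N/NP)/PP)/N  lex  "here"
[2,3] N  lex  "plan"
[1,3] (N/NP)/PP  >  k=2
[3,4] PP  lex  "the"
[1,4] N/NP  >  k=3
[0,4] S  >  k=1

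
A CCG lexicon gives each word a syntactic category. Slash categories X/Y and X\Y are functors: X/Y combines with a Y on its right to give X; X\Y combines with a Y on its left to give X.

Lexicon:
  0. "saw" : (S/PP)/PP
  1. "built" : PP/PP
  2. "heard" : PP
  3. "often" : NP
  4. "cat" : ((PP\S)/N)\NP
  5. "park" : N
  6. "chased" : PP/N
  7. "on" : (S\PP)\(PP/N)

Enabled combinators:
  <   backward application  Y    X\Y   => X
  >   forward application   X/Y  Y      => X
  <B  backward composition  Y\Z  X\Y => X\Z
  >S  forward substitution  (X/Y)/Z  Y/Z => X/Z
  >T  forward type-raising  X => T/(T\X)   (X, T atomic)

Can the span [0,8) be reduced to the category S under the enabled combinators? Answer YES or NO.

[0,8] S   <
  [0,6] PP   <
    [0,3] S   >
      [0,2] S/PP   >S
        [0,1] "saw" : (S/PP)/PP
        [1,2] "built" : PP/PP
      [2,3] "heard" : PP
    [3,6] PP\S   >
      [3,5] (PP\S)/N   <
        [3,4] "often" : NP
        [4,5] "cat" : ((PP\S)/N)\NP
      [5,6] "park" : N
  [6,8] S\PP   <
    [6,7] "chased" : PP/N
    [7,8] "on" : (S\PP)\(PP/N)

YES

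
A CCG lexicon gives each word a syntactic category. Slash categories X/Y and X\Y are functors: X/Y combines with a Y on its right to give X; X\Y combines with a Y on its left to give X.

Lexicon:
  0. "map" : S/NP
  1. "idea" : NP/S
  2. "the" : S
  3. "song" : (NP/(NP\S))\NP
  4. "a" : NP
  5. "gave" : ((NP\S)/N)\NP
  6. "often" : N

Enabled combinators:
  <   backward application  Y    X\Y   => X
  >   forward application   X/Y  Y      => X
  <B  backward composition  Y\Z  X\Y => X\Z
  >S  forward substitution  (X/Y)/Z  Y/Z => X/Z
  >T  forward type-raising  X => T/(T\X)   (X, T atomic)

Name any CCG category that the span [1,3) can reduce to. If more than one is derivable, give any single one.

[0,7] S   >
  [0,1] "map" : S/NP
  [1,7] NP   >
    [1,4] NP/(NP\S)   <
      [1,3] NP   >
        [1,2] "idea" : NP/S
        [2,3] "the" : S
      [3,4] "song" : (NP/(NP\S))\NP
    [4,7] NP\S   >
      [4,6] (NP\S)/N   <
        [4,5] "a" : NP
        [5,6] "gave" : ((NP\S)/N)\NP
      [6,7] "often" : N

NP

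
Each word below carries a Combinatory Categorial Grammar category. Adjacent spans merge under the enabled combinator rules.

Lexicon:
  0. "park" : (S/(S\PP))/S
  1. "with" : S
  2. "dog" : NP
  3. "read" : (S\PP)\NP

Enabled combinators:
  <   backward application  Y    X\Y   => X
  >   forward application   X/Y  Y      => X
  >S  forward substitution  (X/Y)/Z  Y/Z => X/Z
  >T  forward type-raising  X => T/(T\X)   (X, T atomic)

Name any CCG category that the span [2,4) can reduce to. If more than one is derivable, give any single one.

[0,4] S   >
  [0,2] S/(S\PP)   >
    [0,1] "park" : (S/(S\PP))/S
    [1,2] "with" : S
  [2,4] S\PP   <
    [2,3] "dog" : NP
    [3,4] "read" : (S\PP)\NP

S\PP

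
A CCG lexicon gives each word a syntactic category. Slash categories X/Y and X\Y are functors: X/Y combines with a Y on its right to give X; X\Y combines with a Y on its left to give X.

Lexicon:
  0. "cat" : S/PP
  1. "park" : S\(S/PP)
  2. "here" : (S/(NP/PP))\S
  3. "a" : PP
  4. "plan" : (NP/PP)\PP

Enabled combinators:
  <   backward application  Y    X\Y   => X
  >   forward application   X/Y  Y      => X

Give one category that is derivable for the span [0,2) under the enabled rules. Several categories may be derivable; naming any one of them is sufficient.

S

[0,5] S   >
  [0,3] S/(NP/PP)   <
    [0,2] S   <
      [0,1] "cat" : S/PP
      [1,2] "park" : S\(S/PP)
    [2,3] "here" : (S/(NP/PP))\S
  [3,5] NP/PP   <
    [3,4] "a" : PP
    [4,5] "plan" : (NP/PP)\PP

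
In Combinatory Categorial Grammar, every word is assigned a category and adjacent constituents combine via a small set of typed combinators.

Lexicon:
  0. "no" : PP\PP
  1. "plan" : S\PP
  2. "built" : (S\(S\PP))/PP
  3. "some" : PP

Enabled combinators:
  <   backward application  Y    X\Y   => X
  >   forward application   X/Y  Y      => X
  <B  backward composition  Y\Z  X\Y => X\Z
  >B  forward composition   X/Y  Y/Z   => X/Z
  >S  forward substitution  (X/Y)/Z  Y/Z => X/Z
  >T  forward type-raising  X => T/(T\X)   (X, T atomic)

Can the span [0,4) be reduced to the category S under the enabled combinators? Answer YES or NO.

[0,4] S   <
  [0,2] S\PP   <B
    [0,1] "no" : PP\PP
    [1,2] "plan" : S\PP
  [2,4] S\(S\PP)   >
    [2,3] "built" : (S\(S\PP))/PP
    [3,4] "some" : PP

YES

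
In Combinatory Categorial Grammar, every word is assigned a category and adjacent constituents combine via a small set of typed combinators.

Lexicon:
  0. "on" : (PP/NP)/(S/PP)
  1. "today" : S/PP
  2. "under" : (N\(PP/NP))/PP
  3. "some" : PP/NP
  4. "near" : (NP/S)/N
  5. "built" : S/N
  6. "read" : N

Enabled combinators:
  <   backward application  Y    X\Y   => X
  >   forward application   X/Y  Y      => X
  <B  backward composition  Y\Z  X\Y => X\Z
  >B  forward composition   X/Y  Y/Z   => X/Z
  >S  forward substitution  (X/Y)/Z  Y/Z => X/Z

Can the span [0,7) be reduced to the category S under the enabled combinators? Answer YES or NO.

(PP/NP)/(S/PP) S/PP (N\(PP/NP))/PP PP/NP (NP/S)/N S/N N
CKY chart[0,7] = {N}; S ∉ chart

NO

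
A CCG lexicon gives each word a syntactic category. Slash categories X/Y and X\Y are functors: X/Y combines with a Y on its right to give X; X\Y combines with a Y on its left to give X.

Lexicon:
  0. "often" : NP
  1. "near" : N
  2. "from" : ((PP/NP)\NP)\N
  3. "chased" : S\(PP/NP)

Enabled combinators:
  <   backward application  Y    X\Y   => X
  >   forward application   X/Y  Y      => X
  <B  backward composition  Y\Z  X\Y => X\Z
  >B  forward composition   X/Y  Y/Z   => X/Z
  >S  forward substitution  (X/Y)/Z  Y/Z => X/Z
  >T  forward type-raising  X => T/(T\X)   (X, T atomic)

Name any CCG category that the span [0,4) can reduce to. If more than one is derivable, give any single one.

[0,4] S   <
  [0,3] PP/NP   <
    [0,1] "often" : NP
    [1,3] (PP/NP)\NP   <
      [1,2] "near" : N
      [2,3] "from" : ((PP/NP)\NP)\N
  [3,4] "chased" : S\(PP/NP)

S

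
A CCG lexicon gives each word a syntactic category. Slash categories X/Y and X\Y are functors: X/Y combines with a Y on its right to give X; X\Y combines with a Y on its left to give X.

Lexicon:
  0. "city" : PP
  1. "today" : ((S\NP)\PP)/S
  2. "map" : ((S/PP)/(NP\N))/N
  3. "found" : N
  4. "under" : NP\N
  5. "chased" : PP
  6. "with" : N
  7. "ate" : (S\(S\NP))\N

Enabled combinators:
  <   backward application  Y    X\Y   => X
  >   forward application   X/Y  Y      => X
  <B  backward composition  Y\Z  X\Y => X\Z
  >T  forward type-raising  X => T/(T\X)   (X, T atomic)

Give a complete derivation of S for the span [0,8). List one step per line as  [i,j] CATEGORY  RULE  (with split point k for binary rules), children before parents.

[0,1] PP  lex  "city"
[1,2] ((S\NP)\PP)/S  lex  "today"
[2,3] ((S/PP)/(NP\N))/N  lex  "map"
[3,4] N  lex  "found"
[2,4] (S/PP)/(NP\N)  >  k=3
[4,5] NP\N  lex  "under"
[2,5] S/PP  >  k=4
[5,6] PP  lex  "chased"
[2,6] S  >  k=5
[1,6] (S\NP)\PP  >  k=2
[0,6] S\NP  <  k=1
[6,7] N  lex  "with"
[7,8] (S\(S\NP))\N  lex  "ate"
[6,8] S\(S\NP)  <  k=7
[0,8] S  <  k=6

[0,8] S   <
  [0,6] S\NP   <
    [0,1] "city" : PP
    [1,6] (S\NP)\PP   >
      [1,2] "today" : ((S\NP)\PP)/S
      [2,6] S   >
        [2,5] S/PP   >
          [2,4] (S/PP)/(NP\N)   >
            [2,3] "map" : ((S/PP)/(NP\N))/N
            [3,4] "found" : N
          [4,5] "under" : NP\N
        [5,6] "chased" : PP
  [6,8] S\(S\NP)   <
    [6,7] "with" : N
    [7,8] "ate" : (S\(S\NP))\N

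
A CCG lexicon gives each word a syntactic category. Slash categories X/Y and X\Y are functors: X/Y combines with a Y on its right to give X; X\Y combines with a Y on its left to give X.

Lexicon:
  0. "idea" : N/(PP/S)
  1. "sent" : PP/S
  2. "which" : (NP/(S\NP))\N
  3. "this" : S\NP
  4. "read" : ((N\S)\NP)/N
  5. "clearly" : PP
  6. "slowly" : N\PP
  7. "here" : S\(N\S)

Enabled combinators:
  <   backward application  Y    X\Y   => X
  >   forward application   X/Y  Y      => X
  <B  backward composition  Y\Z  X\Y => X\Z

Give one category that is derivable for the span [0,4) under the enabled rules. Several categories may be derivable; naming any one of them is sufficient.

[0,8] S   <
  [0,7] N\S   <
    [0,4] NP   >
      [0,3] NP/(S\NP)   <
        [0,2] N   >
          [0,1] "idea" : N/(PP/S)
          [1,2] "sent" : PP/S
        [2,3] "which" : (NP/(S\NP))\N
      [3,4] "this" : S\NP
    [4,7] (N\S)\NP   >
      [4,5] "read" : ((N\S)\NP)/N
      [5,7] N   <
        [5,6] "clearly" : PP
        [6,7] "slowly" : N\PP
  [7,8] "here" : S\(N\S)

NP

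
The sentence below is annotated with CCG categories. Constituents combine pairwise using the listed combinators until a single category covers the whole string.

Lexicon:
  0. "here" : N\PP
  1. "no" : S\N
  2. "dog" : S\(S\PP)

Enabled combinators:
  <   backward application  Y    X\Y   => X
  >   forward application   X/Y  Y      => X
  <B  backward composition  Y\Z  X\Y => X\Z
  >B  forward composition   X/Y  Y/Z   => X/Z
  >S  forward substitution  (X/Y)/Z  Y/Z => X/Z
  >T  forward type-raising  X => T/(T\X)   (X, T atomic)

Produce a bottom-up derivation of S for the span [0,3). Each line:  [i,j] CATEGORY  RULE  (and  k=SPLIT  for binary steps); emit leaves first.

[0,3] S   <
  [0,2] S\PP   <B
    [0,1] "here" : N\PP
    [1,2] "no" : S\N
  [2,3] "dog" : S\(S\PP)

[0,1] N\PP  lex  "here"
[1,2] S\N  lex  "no"
[0,2] S\PP  <B  k=1
[2,3] S\(S\PP)  lex  "dog"
[0,3] S  <  k=2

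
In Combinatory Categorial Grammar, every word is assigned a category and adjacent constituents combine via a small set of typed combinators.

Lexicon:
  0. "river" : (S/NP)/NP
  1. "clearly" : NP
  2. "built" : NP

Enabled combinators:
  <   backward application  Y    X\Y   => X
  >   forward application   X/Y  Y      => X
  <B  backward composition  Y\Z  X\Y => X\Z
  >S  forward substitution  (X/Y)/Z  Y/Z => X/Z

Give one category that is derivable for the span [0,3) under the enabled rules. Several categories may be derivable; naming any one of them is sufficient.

[0,3] S   >
  [0,2] S/NP   >
    [0,1] "river" : (S/NP)/NP
    [1,2] "clearly" : NP
  [2,3] "built" : NP

S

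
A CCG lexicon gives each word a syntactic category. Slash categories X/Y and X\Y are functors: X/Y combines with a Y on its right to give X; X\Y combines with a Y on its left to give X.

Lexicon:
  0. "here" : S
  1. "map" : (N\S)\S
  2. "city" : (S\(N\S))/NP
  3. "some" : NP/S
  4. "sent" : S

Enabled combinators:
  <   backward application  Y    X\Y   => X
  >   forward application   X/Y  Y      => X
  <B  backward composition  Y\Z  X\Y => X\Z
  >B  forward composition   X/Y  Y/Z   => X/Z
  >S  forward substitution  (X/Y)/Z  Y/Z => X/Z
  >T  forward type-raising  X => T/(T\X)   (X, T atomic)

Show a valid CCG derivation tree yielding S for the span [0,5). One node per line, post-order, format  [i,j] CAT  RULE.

[0,1] S  lex  "here"
[1,2] (N\S)\S  lex  "map"
[0,2] N\S  <  k=1
[2,3] (S\(N\S))/NP  lex  "city"
[3,4] NP/S  lex  "some"
[4,5] S  lex  "sent"
[3,5] NP  >  k=4
[2,5] S\(N\S)  >  k=3
[0,5] S  <  k=2

[0,5] S   <
  [0,2] N\S   <
    [0,1] "here" : S
    [1,2] "map" : (N\S)\S
  [2,5] S\(N\S)   >
    [2,3] "city" : (S\(N\S))/NP
    [3,5] NP   >
      [3,4] "some" : NP/S
      [4,5] "sent" : S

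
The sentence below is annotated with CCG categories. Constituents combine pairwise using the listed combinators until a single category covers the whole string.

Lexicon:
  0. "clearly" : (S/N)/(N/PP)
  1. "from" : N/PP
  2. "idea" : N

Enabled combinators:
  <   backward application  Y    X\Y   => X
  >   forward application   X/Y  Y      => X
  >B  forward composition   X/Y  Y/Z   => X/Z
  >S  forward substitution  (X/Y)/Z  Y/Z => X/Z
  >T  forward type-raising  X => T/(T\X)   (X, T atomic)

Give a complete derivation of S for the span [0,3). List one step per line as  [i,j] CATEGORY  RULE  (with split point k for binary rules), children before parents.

[0,1] (S/N)/(N/PP)  lex  "clearly"
[1,2] N/PP  lex  "from"
[0,2] S/N  >  k=1
[2,3] N  lex  "idea"
[0,3] S  >  k=2

[0,3] S   >
  [0,2] S/N   >
    [0,1] "clearly" : (S/N)/(N/PP)
    [1,2] "from" : N/PP
  [2,3] "idea" : N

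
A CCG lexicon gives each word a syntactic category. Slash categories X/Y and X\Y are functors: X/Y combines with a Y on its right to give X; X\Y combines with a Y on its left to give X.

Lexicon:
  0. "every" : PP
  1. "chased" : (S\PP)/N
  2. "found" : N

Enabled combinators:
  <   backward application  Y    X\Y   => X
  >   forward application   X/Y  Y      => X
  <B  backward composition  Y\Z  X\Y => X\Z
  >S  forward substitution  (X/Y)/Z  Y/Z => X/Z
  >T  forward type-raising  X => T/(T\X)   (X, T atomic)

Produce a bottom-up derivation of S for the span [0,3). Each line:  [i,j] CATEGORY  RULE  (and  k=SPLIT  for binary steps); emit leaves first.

[0,3] S   <
  [0,1] "every" : PP
  [1,3] S\PP   >
    [1,2] "chased" : (S\PP)/N
    [2,3] "found" : N

[0,1] PP  lex  "every"
[1,2] (S\PP)/N  lex  "chased"
[2,3] N  lex  "found"
[1,3] S\PP  >  k=2
[0,3] S  <  k=1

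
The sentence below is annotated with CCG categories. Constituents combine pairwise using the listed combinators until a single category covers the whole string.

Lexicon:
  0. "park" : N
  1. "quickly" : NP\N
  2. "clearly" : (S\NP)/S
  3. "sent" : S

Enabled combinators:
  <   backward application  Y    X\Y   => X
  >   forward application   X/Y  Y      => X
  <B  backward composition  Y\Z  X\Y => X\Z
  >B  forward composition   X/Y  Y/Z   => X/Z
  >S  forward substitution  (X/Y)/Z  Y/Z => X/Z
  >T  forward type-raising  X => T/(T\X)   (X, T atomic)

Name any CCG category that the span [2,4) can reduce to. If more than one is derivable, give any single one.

S\NP

[0,4] S   <
  [0,2] NP   <
    [0,1] "park" : N
    [1,2] "quickly" : NP\N
  [2,4] S\NP   >
    [2,3] "clearly" : (S\NP)/S
    [3,4] "sent" : S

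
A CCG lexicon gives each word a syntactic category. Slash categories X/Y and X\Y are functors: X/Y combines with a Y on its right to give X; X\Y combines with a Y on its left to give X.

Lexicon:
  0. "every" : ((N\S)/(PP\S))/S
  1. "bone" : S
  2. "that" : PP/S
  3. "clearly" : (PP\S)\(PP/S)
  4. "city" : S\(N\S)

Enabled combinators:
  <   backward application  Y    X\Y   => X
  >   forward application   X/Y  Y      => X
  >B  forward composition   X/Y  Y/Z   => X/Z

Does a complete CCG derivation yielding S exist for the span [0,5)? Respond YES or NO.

YES

[0,5] S   <
  [0,4] N\S   >
    [0,2] (N\S)/(PP\S)   >
      [0,1] "every" : ((N\S)/(PP\S))/S
      [1,2] "bone" : S
    [2,4] PP\S   <
      [2,3] "that" : PP/S
      [3,4] "clearly" : (PP\S)\(PP/S)
  [4,5] "city" : S\(N\S)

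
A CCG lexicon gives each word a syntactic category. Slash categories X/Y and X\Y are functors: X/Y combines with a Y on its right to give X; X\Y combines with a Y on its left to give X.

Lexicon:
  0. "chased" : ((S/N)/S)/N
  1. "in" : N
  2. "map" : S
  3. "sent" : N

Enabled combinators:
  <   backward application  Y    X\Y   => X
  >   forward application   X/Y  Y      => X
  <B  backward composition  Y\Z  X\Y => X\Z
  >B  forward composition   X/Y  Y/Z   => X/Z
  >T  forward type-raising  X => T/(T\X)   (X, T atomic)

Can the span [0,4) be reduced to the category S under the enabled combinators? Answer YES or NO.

[0,4] S   >
  [0,3] S/N   >
    [0,2] (S/N)/S   >
      [0,1] "chased" : ((S/N)/S)/N
      [1,2] "in" : N
    [2,3] "map" : S
  [3,4] "sent" : N

YES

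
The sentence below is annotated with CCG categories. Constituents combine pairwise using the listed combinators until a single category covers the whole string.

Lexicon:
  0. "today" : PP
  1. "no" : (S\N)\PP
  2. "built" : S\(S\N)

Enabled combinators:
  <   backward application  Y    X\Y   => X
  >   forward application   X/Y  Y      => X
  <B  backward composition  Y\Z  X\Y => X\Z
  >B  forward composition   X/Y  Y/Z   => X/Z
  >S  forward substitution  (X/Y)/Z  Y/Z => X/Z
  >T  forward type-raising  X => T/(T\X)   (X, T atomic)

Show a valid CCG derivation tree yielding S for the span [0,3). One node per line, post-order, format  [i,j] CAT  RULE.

[0,1] PP  lex  "today"
[1,2] (S\N)\PP  lex  "no"
[0,2] S\N  <  k=1
[2,3] S\(S\N)  lex  "built"
[0,3] S  <  k=2

[0,3] S   <
  [0,2] S\N   <
    [0,1] "today" : PP
    [1,2] "no" : (S\N)\PP
  [2,3] "built" : S\(S\N)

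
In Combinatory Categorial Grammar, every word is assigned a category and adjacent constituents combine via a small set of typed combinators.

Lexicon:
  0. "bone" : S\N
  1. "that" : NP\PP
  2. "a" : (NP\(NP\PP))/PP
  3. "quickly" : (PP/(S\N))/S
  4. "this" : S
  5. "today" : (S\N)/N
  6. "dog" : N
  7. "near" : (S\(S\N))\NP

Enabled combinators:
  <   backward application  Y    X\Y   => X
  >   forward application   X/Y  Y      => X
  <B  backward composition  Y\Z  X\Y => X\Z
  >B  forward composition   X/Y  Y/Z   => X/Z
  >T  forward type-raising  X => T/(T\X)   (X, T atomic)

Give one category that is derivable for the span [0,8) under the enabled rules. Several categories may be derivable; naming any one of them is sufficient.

[0,8] S   <
  [0,1] "bone" : S\N
  [1,8] S\(S\N)   <
    [1,7] NP   <
      [1,2] "that" : NP\PP
      [2,7] NP\(NP\PP)   >
        [2,3] "a" : (NP\(NP\PP))/PP
        [3,7] PP   >
          [3,6] PP/N   >B
            [3,5] PP/(S\N)   >
              [3,4] "quickly" : (PP/(S\N))/S
              [4,5] "this" : S
            [5,6] "today" : (S\N)/N
          [6,7] "dog" : N
    [7,8] "near" : (S\(S\N))\NP

S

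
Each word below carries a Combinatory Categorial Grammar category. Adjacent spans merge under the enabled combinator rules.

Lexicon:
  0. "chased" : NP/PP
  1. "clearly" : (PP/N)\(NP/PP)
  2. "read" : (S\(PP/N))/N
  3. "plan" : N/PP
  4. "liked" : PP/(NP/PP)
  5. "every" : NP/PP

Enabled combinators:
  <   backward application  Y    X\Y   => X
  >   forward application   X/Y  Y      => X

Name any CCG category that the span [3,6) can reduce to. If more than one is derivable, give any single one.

[0,6] S   <
  [0,2] PP/N   <
    [0,1] "chased" : NP/PP
    [1,2] "clearly" : (PP/N)\(NP/PP)
  [2,6] S\(PP/N)   >
    [2,3] "read" : (S\(PP/N))/N
    [3,6] N   >
      [3,4] "plan" : N/PP
      [4,6] PP   >
        [4,5] "liked" : PP/(NP/PP)
        [5,6] "every" : NP/PP

N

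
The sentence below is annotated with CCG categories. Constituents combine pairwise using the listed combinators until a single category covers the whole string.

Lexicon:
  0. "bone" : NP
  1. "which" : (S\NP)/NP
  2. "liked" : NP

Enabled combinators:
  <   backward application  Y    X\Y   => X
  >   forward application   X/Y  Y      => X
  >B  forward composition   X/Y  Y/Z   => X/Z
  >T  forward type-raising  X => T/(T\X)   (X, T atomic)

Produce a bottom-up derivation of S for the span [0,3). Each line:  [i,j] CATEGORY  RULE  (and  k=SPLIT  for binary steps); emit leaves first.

[0,3] S   >
  [0,1] S/(S\NP)   >T
    [0,1] "bone" : NP
  [1,3] S\NP   >
    [1,2] "which" : (S\NP)/NP
    [2,3] "liked" : NP

[0,1] NP  lex  "bone"
[0,1] S/(S\NP)  >T
[1,2] (S\NP)/NP  lex  "which"
[2,3] NP  lex  "liked"
[1,3] S\NP  >  k=2
[0,3] S  >  k=1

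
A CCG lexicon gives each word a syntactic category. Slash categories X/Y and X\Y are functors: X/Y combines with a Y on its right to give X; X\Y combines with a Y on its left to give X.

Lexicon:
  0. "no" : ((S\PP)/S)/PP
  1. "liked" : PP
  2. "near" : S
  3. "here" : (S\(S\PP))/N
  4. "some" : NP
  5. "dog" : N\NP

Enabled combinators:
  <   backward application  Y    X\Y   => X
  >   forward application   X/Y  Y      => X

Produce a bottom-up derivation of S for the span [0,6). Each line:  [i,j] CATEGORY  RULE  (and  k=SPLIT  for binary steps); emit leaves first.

[0,1] ((S\PP)/S)/PP  lex  "no"
[1,2] PP  lex  "liked"
[0,2] (S\PP)/S  >  k=1
[2,3] S  lex  "near"
[0,3] S\PP  >  k=2
[3,4] (S\(S\PP))/N  lex  "here"
[4,5] NP  lex  "some"
[5,6] N\NP  lex  "dog"
[4,6] N  <  k=5
[3,6] S\(S\PP)  >  k=4
[0,6] S  <  k=3

[0,6] S   <
  [0,3] S\PP   >
    [0,2] (S\PP)/S   >
      [0,1] "no" : ((S\PP)/S)/PP
      [1,2] "liked" : PP
    [2,3] "near" : S
  [3,6] S\(S\PP)   >
    [3,4] "here" : (S\(S\PP))/N
    [4,6] N   <
      [4,5] "some" : NP
      [5,6] "dog" : N\NP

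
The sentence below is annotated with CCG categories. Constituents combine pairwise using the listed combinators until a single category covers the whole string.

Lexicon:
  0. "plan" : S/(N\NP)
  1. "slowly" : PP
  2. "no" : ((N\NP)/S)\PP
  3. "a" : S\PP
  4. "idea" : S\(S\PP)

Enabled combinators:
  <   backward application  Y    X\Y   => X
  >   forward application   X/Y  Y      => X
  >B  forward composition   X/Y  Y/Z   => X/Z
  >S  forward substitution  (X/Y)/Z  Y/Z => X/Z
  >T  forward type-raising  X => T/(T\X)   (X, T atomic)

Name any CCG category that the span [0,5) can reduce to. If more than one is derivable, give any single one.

[0,5] S   >
  [0,1] "plan" : S/(N\NP)
  [1,5] N\NP   >
    [1,3] (N\NP)/S   <
      [1,2] "slowly" : PP
      [2,3] "no" : ((N\NP)/S)\PP
    [3,5] S   <
      [3,4] "a" : S\PP
      [4,5] "idea" : S\(S\PP)

S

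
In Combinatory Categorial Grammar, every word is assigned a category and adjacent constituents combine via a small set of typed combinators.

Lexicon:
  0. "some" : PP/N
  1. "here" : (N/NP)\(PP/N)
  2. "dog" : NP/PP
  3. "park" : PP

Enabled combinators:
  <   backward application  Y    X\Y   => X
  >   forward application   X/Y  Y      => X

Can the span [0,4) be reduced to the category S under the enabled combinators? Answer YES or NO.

NO

PP/N (N/NP)\(PP/N) NP/PP PP
CKY chart[0,4] = {N}; S ∉ chart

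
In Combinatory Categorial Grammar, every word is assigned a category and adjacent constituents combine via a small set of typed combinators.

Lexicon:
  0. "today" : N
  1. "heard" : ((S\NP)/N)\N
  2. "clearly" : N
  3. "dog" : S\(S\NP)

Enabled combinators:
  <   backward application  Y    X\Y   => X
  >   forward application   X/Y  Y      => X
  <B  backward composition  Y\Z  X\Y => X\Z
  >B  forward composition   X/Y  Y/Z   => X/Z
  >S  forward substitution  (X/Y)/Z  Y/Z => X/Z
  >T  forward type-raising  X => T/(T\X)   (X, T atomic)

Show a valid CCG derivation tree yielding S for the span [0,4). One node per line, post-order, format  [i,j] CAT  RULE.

[0,4] S   <
  [0,3] S\NP   >
    [0,2] (S\NP)/N   <
      [0,1] "today" : N
      [1,2] "heard" : ((S\NP)/N)\N
    [2,3] "clearly" : N
  [3,4] "dog" : S\(S\NP)

[0,1] N  lex  "today"
[1,2] ((S\NP)/N)\N  lex  "heard"
[0,2] (S\NP)/N  <  k=1
[2,3] N  lex  "clearly"
[0,3] S\NP  >  k=2
[3,4] S\(S\NP)  lex  "dog"
[0,4] S  <  k=3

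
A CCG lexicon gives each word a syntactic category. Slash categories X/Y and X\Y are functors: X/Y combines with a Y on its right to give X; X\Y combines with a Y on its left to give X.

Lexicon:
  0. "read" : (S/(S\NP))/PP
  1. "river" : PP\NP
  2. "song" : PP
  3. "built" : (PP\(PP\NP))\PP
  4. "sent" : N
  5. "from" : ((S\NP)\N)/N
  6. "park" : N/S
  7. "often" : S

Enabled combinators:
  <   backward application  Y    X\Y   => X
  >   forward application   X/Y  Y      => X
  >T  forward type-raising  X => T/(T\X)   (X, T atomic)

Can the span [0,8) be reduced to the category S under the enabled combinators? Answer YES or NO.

[0,8] S   >
  [0,4] S/(S\NP)   >
    [0,1] "read" : (S/(S\NP))/PP
    [1,4] PP   <
      [1,2] "river" : PP\NP
      [2,4] PP\(PP\NP)   <
        [2,3] "song" : PP
        [3,4] "built" : (PP\(PP\NP))\PP
  [4,8] S\NP   <
    [4,5] "sent" : N
    [5,8] (S\NP)\N   >
      [5,6] "from" : ((S\NP)\N)/N
      [6,8] N   >
        [6,7] "park" : N/S
        [7,8] "often" : S

YES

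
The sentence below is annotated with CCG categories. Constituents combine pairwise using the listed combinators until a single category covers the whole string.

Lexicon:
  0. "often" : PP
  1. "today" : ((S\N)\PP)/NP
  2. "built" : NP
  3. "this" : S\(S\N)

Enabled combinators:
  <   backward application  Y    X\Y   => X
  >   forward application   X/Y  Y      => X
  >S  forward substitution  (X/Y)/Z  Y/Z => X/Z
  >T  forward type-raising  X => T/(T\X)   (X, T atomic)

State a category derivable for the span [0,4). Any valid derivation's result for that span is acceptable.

[0,4] S   <
  [0,3] S\N   <
    [0,1] "often" : PP
    [1,3] (S\N)\PP   >
      [1,2] "today" : ((S\N)\PP)/NP
      [2,3] "built" : NP
  [3,4] "this" : S\(S\N)

S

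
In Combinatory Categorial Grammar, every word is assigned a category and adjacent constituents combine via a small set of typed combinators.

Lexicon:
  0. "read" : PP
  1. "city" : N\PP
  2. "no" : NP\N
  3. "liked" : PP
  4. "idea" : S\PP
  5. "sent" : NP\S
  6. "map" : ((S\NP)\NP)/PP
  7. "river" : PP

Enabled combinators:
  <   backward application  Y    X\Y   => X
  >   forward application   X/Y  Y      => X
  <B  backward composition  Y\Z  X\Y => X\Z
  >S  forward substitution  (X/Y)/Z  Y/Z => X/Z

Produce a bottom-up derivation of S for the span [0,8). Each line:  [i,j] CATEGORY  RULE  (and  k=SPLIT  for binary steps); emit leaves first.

[0,1] PP  lex  "read"
[1,2] N\PP  lex  "city"
[0,2] N  <  k=1
[2,3] NP\N  lex  "no"
[0,3] NP  <  k=2
[3,4] PP  lex  "liked"
[4,5] S\PP  lex  "idea"
[5,6] NP\S  lex  "sent"
[4,6] NP\PP  <B  k=5
[3,6] NP  <  k=4
[6,7] ((S\NP)\NP)/PP  lex  "map"
[7,8] PP  lex  "river"
[6,8] (S\NP)\NP  >  k=7
[3,8] S\NP  <  k=6
[0,8] S  <  k=3

[0,8] S   <
  [0,3] NP   <
    [0,2] N   <
      [0,1] "read" : PP
      [1,2] "city" : N\PP
    [2,3] "no" : NP\N
  [3,8] S\NP   <
    [3,6] NP   <
      [3,4] "liked" : PP
      [4,6] NP\PP   <B
        [4,5] "idea" : S\PP
        [5,6] "sent" : NP\S
    [6,8] (S\NP)\NP   >
      [6,7] "map" : ((S\NP)\NP)/PP
      [7,8] "river" : PP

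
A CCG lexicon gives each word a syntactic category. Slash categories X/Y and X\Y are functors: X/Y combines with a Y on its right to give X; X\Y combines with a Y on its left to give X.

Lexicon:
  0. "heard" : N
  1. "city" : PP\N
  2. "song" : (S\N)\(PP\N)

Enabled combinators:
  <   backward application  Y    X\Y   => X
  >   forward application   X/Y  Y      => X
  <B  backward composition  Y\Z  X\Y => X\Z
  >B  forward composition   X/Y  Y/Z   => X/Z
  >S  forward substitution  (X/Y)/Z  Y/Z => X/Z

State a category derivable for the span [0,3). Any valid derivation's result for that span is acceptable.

S

[0,3] S   <
  [0,1] "heard" : N
  [1,3] S\N   <
    [1,2] "city" : PP\N
    [2,3] "song" : (S\N)\(PP\N)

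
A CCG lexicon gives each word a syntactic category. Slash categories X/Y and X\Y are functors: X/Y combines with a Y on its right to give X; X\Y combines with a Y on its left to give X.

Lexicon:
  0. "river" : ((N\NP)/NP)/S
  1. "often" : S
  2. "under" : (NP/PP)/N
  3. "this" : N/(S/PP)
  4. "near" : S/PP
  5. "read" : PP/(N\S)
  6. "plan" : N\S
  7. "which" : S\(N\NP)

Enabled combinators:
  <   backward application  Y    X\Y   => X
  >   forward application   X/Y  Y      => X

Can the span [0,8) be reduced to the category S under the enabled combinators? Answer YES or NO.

YES

[0,8] S   <
  [0,7] N\NP   >
    [0,2] (N\NP)/NP   >
      [0,1] "river" : ((N\NP)/NP)/S
      [1,2] "often" : S
    [2,7] NP   >
      [2,5] NP/PP   >
        [2,3] "under" : (NP/PP)/N
        [3,5] N   >
          [3,4] "this" : N/(S/PP)
          [4,5] "near" : S/PP
      [5,7] PP   >
        [5,6] "read" : PP/(N\S)
        [6,7] "plan" : N\S
  [7,8] "which" : S\(N\NP)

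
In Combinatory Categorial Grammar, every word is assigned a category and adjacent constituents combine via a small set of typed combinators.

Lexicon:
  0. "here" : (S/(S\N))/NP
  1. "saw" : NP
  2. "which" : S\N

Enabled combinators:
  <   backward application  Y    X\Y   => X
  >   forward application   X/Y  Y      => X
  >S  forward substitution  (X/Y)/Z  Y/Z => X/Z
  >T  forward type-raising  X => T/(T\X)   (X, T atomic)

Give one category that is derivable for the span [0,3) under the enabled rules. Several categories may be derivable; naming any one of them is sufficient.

[0,3] S   >
  [0,2] S/(S\N)   >
    [0,1] "here" : (S/(S\N))/NP
    [1,2] "saw" : NP
  [2,3] "which" : S\N

S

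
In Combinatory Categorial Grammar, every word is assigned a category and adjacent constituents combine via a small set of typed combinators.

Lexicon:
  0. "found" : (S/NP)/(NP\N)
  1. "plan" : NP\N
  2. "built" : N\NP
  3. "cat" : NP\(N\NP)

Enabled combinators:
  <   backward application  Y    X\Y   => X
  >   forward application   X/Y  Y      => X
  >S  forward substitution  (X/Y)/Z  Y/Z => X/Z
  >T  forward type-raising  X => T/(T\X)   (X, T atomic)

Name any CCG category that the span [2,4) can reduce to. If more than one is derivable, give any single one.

NP

[0,4] S   >
  [0,2] S/NP   >
    [0,1] "found" : (S/NP)/(NP\N)
    [1,2] "plan" : NP\N
  [2,4] NP   <
    [2,3] "built" : N\NP
    [3,4] "cat" : NP\(N\NP)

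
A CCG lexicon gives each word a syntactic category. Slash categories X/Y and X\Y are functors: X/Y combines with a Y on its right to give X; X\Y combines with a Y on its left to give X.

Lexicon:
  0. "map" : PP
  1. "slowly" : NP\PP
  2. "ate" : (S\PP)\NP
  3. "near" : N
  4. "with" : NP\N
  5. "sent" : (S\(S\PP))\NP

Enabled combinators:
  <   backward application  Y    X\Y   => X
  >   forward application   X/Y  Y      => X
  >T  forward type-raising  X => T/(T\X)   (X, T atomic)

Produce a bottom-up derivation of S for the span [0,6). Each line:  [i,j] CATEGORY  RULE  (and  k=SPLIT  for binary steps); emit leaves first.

[0,1] PP  lex  "map"
[0,1] NP/(NP\PP)  >T
[1,2] NP\PP  lex  "slowly"
[0,2] NP  >  k=1
[2,3] (S\PP)\NP  lex  "ate"
[0,3] S\PP  <  k=2
[3,4] N  lex  "near"
[3,4] NP/(NP\N)  >T
[4,5] NP\N  lex  "with"
[3,5] NP  >  k=4
[5,6] (S\(S\PP))\NP  lex  "sent"
[3,6] S\(S\PP)  <  k=5
[0,6] S  <  k=3

[0,6] S   <
  [0,3] S\PP   <
    [0,2] NP   >
      [0,1] NP/(NP\PP)   >T
        [0,1] "map" : PP
      [1,2] "slowly" : NP\PP
    [2,3] "ate" : (S\PP)\NP
  [3,6] S\(S\PP)   <
    [3,5] NP   >
      [3,4] NP/(NP\N)   >T
        [3,4] "near" : N
      [4,5] "with" : NP\N
    [5,6] "sent" : (S\(S\PP))\NP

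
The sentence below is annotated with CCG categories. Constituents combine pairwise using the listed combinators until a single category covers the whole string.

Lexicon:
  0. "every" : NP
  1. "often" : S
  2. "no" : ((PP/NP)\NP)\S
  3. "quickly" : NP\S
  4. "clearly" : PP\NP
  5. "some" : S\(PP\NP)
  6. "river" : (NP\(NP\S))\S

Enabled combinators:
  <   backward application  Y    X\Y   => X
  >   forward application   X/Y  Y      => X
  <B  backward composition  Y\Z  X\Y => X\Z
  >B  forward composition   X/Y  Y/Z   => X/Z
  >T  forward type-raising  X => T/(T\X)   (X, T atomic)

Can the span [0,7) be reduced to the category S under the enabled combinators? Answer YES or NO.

NO

NP S ((PP/NP)\NP)\S NP\S PP\NP S\(PP\NP) (NP\(NP\S))\S
CKY chart[0,7] = {N/(N\PP), NP/(NP\PP), PP, PP/(NP\NP), PP/(PP\PP), S/(S\PP)}; S ∉ chart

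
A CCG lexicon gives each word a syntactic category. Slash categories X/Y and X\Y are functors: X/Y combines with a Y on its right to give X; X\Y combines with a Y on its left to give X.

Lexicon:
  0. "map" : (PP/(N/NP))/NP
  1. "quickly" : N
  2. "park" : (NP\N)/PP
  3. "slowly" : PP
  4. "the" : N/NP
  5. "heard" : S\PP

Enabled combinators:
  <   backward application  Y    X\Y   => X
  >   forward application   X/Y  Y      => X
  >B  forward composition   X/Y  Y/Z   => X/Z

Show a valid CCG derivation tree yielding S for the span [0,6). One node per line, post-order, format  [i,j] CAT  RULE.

[0,1] (PP/(N/NP))/NP  lex  "map"
[1,2] N  lex  "quickly"
[2,3] (NP\N)/PP  lex  "park"
[3,4] PP  lex  "slowly"
[2,4] NP\N  >  k=3
[1,4] NP  <  k=2
[0,4] PP/(N/NP)  >  k=1
[4,5] N/NP  lex  "the"
[0,5] PP  >  k=4
[5,6] S\PP  lex  "heard"
[0,6] S  <  k=5

[0,6] S   <
  [0,5] PP   >
    [0,4] PP/(N/NP)   >
      [0,1] "map" : (PP/(N/NP))/NP
      [1,4] NP   <
        [1,2] "quickly" : N
        [2,4] NP\N   >
          [2,3] "park" : (NP\N)/PP
          [3,4] "slowly" : PP
    [4,5] "the" : N/NP
  [5,6] "heard" : S\PP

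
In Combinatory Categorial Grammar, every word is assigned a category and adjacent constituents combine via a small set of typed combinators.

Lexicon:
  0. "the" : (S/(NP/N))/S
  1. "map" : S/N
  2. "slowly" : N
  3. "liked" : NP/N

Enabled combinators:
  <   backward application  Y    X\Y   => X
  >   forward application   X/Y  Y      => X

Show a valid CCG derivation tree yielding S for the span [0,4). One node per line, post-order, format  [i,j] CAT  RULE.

[0,1] (S/(NP/N))/S  lex  "the"
[1,2] S/N  lex  "map"
[2,3] N  lex  "slowly"
[1,3] S  >  k=2
[0,3] S/(NP/N)  >  k=1
[3,4] NP/N  lex  "liked"
[0,4] S  >  k=3

[0,4] S   >
  [0,3] S/(NP/N)   >
    [0,1] "the" : (S/(NP/N))/S
    [1,3] S   >
      [1,2] "map" : S/N
      [2,3] "slowly" : N
  [3,4] "liked" : NP/N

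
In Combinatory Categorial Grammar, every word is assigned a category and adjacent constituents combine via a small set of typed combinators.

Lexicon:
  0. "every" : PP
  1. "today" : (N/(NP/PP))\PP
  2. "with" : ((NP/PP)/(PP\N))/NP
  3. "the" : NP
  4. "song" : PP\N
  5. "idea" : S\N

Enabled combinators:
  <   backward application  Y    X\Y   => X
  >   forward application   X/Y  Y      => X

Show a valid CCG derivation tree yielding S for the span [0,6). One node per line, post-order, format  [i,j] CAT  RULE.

[0,1] PP  lex  "every"
[1,2] (N/(NP/PP))\PP  lex  "today"
[0,2] N/(NP/PP)  <  k=1
[2,3] ((NP/PP)/(PP\N))/NP  lex  "with"
[3,4] NP  lex  "the"
[2,4] (NP/PP)/(PP\N)  >  k=3
[4,5] PP\N  lex  "song"
[2,5] NP/PP  >  k=4
[0,5] N  >  k=2
[5,6] S\N  lex  "idea"
[0,6] S  <  k=5

[0,6] S   <
  [0,5] N   >
    [0,2] N/(NP/PP)   <
      [0,1] "every" : PP
      [1,2] "today" : (N/(NP/PP))\PP
    [2,5] NP/PP   >
      [2,4] (NP/PP)/(PP\N)   >
        [2,3] "with" : ((NP/PP)/(PP\N))/NP
        [3,4] "the" : NP
      [4,5] "song" : PP\N
  [5,6] "idea" : S\N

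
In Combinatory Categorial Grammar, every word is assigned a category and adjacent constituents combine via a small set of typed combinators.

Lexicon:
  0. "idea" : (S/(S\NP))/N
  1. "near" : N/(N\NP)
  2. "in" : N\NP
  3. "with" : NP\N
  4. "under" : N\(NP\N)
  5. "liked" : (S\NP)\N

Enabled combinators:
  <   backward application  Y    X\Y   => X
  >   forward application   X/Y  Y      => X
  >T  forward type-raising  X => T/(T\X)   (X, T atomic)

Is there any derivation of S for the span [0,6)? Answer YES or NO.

[0,6] S   >
  [0,3] S/(S\NP)   >
    [0,1] "idea" : (S/(S\NP))/N
    [1,3] N   >
      [1,2] "near" : N/(N\NP)
      [2,3] "in" : N\NP
  [3,6] S\NP   <
    [3,5] N   <
      [3,4] "with" : NP\N
      [4,5] "under" : N\(NP\N)
    [5,6] "liked" : (S\NP)\N

YES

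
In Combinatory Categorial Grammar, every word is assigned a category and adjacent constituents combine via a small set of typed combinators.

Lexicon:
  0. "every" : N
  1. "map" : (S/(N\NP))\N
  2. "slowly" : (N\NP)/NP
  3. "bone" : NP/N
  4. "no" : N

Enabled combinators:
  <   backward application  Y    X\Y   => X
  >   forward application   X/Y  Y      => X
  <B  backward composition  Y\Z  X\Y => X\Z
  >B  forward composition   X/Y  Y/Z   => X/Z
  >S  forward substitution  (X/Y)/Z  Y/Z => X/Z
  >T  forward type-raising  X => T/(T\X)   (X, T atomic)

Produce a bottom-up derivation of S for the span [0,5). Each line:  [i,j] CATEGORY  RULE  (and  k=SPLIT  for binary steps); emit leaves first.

[0,5] S   >
  [0,2] S/(N\NP)   <
    [0,1] "every" : N
    [1,2] "map" : (S/(N\NP))\N
  [2,5] N\NP   >
    [2,3] "slowly" : (N\NP)/NP
    [3,5] NP   >
      [3,4] "bone" : NP/N
      [4,5] "no" : N

[0,1] N  lex  "every"
[1,2] (S/(N\NP))\N  lex  "map"
[0,2] S/(N\NP)  <  k=1
[2,3] (N\NP)/NP  lex  "slowly"
[3,4] NP/N  lex  "bone"
[4,5] N  lex  "no"
[3,5] NP  >  k=4
[2,5] N\NP  >  k=3
[0,5] S  >  k=2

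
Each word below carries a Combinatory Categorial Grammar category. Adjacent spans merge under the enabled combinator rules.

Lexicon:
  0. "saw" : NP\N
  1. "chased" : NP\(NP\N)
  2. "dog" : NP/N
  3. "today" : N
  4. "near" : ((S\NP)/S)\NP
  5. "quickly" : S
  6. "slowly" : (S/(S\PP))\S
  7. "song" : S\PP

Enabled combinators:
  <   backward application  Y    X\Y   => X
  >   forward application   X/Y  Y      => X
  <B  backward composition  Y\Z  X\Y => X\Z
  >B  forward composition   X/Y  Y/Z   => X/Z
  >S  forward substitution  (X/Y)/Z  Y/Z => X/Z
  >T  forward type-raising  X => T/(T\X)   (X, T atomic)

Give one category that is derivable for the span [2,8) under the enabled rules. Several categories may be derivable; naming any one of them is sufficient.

[0,8] S   <
  [0,2] NP   <
    [0,1] "saw" : NP\N
    [1,2] "chased" : NP\(NP\N)
  [2,8] S\NP   >
    [2,5] (S\NP)/S   <
      [2,4] NP   >
        [2,3] "dog" : NP/N
        [3,4] "today" : N
      [4,5] "near" : ((S\NP)/S)\NP
    [5,8] S   >
      [5,7] S/(S\PP)   <
        [5,6] "quickly" : S
        [6,7] "slowly" : (S/(S\PP))\S
      [7,8] "song" : S\PP

S\NP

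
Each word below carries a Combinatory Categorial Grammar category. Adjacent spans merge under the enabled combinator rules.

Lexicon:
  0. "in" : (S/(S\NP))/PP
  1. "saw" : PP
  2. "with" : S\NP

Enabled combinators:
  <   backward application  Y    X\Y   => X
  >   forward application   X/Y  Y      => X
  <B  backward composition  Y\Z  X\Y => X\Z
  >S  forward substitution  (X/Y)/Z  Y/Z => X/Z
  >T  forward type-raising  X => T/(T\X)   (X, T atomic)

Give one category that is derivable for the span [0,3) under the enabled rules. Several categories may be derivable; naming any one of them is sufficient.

S

[0,3] S   >
  [0,2] S/(S\NP)   >
    [0,1] "in" : (S/(S\NP))/PP
    [1,2] "saw" : PP
  [2,3] "with" : S\NP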